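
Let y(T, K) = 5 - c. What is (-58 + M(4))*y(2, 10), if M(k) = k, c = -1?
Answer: -324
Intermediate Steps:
y(T, K) = 6 (y(T, K) = 5 - 1*(-1) = 5 + 1 = 6)
(-58 + M(4))*y(2, 10) = (-58 + 4)*6 = -54*6 = -324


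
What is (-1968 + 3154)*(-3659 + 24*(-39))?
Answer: -5449670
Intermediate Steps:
(-1968 + 3154)*(-3659 + 24*(-39)) = 1186*(-3659 - 936) = 1186*(-4595) = -5449670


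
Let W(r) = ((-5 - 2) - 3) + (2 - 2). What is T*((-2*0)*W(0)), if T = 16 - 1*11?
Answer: 0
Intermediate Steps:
T = 5 (T = 16 - 11 = 5)
W(r) = -10 (W(r) = (-7 - 3) + 0 = -10 + 0 = -10)
T*((-2*0)*W(0)) = 5*(-2*0*(-10)) = 5*(0*(-10)) = 5*0 = 0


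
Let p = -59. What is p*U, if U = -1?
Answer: 59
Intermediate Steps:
p*U = -59*(-1) = 59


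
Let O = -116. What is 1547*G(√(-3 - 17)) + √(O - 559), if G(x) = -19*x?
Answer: I*(-58786*√5 + 15*√3) ≈ -1.3142e+5*I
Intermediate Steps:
1547*G(√(-3 - 17)) + √(O - 559) = 1547*(-19*√(-3 - 17)) + √(-116 - 559) = 1547*(-38*I*√5) + √(-675) = 1547*(-38*I*√5) + 15*I*√3 = -58786*I*√5 + 15*I*√3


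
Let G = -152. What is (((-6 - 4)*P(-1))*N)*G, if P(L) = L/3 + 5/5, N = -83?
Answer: -252320/3 ≈ -84107.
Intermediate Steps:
P(L) = 1 + L/3 (P(L) = L*(⅓) + 5*(⅕) = L/3 + 1 = 1 + L/3)
(((-6 - 4)*P(-1))*N)*G = (((-6 - 4)*(1 + (⅓)*(-1)))*(-83))*(-152) = (-10*(1 - ⅓)*(-83))*(-152) = (-10*⅔*(-83))*(-152) = -20/3*(-83)*(-152) = (1660/3)*(-152) = -252320/3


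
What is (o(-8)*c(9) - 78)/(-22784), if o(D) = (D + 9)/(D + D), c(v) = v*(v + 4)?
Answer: 1365/364544 ≈ 0.0037444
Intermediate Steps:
c(v) = v*(4 + v)
o(D) = (9 + D)/(2*D) (o(D) = (9 + D)/((2*D)) = (9 + D)*(1/(2*D)) = (9 + D)/(2*D))
(o(-8)*c(9) - 78)/(-22784) = (((1/2)*(9 - 8)/(-8))*(9*(4 + 9)) - 78)/(-22784) = (((1/2)*(-1/8)*1)*(9*13) - 78)*(-1/22784) = (-1/16*117 - 78)*(-1/22784) = (-117/16 - 78)*(-1/22784) = -1365/16*(-1/22784) = 1365/364544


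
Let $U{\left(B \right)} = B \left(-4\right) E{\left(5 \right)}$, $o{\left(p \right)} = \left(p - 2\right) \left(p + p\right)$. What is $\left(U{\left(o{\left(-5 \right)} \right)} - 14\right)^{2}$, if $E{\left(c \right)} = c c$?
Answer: $49196196$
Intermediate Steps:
$o{\left(p \right)} = 2 p \left(-2 + p\right)$ ($o{\left(p \right)} = \left(-2 + p\right) 2 p = 2 p \left(-2 + p\right)$)
$E{\left(c \right)} = c^{2}$
$U{\left(B \right)} = - 100 B$ ($U{\left(B \right)} = B \left(-4\right) 5^{2} = - 4 B 25 = - 100 B$)
$\left(U{\left(o{\left(-5 \right)} \right)} - 14\right)^{2} = \left(- 100 \cdot 2 \left(-5\right) \left(-2 - 5\right) - 14\right)^{2} = \left(- 100 \cdot 2 \left(-5\right) \left(-7\right) - 14\right)^{2} = \left(\left(-100\right) 70 - 14\right)^{2} = \left(-7000 - 14\right)^{2} = \left(-7014\right)^{2} = 49196196$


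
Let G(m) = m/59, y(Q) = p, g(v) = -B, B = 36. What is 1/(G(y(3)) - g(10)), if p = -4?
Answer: 59/2120 ≈ 0.027830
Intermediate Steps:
g(v) = -36 (g(v) = -1*36 = -36)
y(Q) = -4
G(m) = m/59 (G(m) = m*(1/59) = m/59)
1/(G(y(3)) - g(10)) = 1/((1/59)*(-4) - 1*(-36)) = 1/(-4/59 + 36) = 1/(2120/59) = 59/2120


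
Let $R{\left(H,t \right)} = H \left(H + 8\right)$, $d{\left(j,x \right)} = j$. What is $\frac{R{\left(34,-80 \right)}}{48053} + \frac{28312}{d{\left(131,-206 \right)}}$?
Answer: $\frac{1360663604}{6294943} \approx 216.15$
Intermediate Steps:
$R{\left(H,t \right)} = H \left(8 + H\right)$
$\frac{R{\left(34,-80 \right)}}{48053} + \frac{28312}{d{\left(131,-206 \right)}} = \frac{34 \left(8 + 34\right)}{48053} + \frac{28312}{131} = 34 \cdot 42 \cdot \frac{1}{48053} + 28312 \cdot \frac{1}{131} = 1428 \cdot \frac{1}{48053} + \frac{28312}{131} = \frac{1428}{48053} + \frac{28312}{131} = \frac{1360663604}{6294943}$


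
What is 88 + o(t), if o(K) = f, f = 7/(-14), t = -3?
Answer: 175/2 ≈ 87.500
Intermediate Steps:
f = -1/2 (f = 7*(-1/14) = -1/2 ≈ -0.50000)
o(K) = -1/2
88 + o(t) = 88 - 1/2 = 175/2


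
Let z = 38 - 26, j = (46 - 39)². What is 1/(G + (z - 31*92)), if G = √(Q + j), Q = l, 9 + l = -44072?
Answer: -355/1013704 - I*√43/253426 ≈ -0.0003502 - 2.5875e-5*I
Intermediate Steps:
l = -44081 (l = -9 - 44072 = -44081)
j = 49 (j = 7² = 49)
z = 12
Q = -44081
G = 32*I*√43 (G = √(-44081 + 49) = √(-44032) = 32*I*√43 ≈ 209.84*I)
1/(G + (z - 31*92)) = 1/(32*I*√43 + (12 - 31*92)) = 1/(32*I*√43 + (12 - 2852)) = 1/(32*I*√43 - 2840) = 1/(-2840 + 32*I*√43)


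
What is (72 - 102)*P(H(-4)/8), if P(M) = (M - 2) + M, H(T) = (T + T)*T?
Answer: -180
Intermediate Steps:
H(T) = 2*T**2 (H(T) = (2*T)*T = 2*T**2)
P(M) = -2 + 2*M (P(M) = (-2 + M) + M = -2 + 2*M)
(72 - 102)*P(H(-4)/8) = (72 - 102)*(-2 + 2*((2*(-4)**2)/8)) = -30*(-2 + 2*((2*16)*(1/8))) = -30*(-2 + 2*(32*(1/8))) = -30*(-2 + 2*4) = -30*(-2 + 8) = -30*6 = -180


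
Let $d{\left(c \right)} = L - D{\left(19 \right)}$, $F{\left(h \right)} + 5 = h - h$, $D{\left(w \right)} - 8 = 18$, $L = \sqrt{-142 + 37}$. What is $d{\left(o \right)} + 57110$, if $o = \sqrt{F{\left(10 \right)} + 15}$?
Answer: $57084 + i \sqrt{105} \approx 57084.0 + 10.247 i$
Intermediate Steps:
$L = i \sqrt{105}$ ($L = \sqrt{-105} = i \sqrt{105} \approx 10.247 i$)
$D{\left(w \right)} = 26$ ($D{\left(w \right)} = 8 + 18 = 26$)
$F{\left(h \right)} = -5$ ($F{\left(h \right)} = -5 + \left(h - h\right) = -5 + 0 = -5$)
$o = \sqrt{10}$ ($o = \sqrt{-5 + 15} = \sqrt{10} \approx 3.1623$)
$d{\left(c \right)} = -26 + i \sqrt{105}$ ($d{\left(c \right)} = i \sqrt{105} - 26 = -26 + i \sqrt{105}$)
$d{\left(o \right)} + 57110 = \left(-26 + i \sqrt{105}\right) + 57110 = 57084 + i \sqrt{105}$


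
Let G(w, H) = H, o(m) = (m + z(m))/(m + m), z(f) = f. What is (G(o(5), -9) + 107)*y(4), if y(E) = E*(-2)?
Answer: -784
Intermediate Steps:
y(E) = -2*E
o(m) = 1 (o(m) = (m + m)/(m + m) = (2*m)/((2*m)) = (2*m)*(1/(2*m)) = 1)
(G(o(5), -9) + 107)*y(4) = (-9 + 107)*(-2*4) = 98*(-8) = -784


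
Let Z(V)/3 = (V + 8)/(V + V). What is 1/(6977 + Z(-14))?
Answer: 14/97687 ≈ 0.00014331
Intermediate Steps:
Z(V) = 3*(8 + V)/(2*V) (Z(V) = 3*((V + 8)/(V + V)) = 3*((8 + V)/((2*V))) = 3*((8 + V)*(1/(2*V))) = 3*((8 + V)/(2*V)) = 3*(8 + V)/(2*V))
1/(6977 + Z(-14)) = 1/(6977 + (3/2 + 12/(-14))) = 1/(6977 + (3/2 + 12*(-1/14))) = 1/(6977 + (3/2 - 6/7)) = 1/(6977 + 9/14) = 1/(97687/14) = 14/97687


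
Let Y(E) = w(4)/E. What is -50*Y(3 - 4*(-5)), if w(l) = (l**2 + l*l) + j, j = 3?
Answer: -1750/23 ≈ -76.087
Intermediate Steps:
w(l) = 3 + 2*l**2 (w(l) = (l**2 + l*l) + 3 = (l**2 + l**2) + 3 = 2*l**2 + 3 = 3 + 2*l**2)
Y(E) = 35/E (Y(E) = (3 + 2*4**2)/E = (3 + 2*16)/E = (3 + 32)/E = 35/E)
-50*Y(3 - 4*(-5)) = -1750/(3 - 4*(-5)) = -1750/(3 + 20) = -1750/23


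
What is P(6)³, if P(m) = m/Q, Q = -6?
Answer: -1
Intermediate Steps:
P(m) = -m/6 (P(m) = m/(-6) = m*(-⅙) = -m/6)
P(6)³ = (-⅙*6)³ = (-1)³ = -1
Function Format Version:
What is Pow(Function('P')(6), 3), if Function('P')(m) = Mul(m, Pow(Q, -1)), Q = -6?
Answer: -1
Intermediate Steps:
Function('P')(m) = Mul(Rational(-1, 6), m) (Function('P')(m) = Mul(m, Pow(-6, -1)) = Mul(m, Rational(-1, 6)) = Mul(Rational(-1, 6), m))
Pow(Function('P')(6), 3) = Pow(Mul(Rational(-1, 6), 6), 3) = Pow(-1, 3) = -1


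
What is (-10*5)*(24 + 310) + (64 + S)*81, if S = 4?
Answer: -11192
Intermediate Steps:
(-10*5)*(24 + 310) + (64 + S)*81 = (-10*5)*(24 + 310) + (64 + 4)*81 = -50*334 + 68*81 = -16700 + 5508 = -11192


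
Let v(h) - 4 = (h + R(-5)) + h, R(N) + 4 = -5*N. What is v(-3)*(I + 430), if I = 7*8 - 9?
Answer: 9063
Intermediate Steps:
R(N) = -4 - 5*N
v(h) = 25 + 2*h (v(h) = 4 + ((h + (-4 - 5*(-5))) + h) = 4 + ((h + (-4 + 25)) + h) = 4 + ((h + 21) + h) = 4 + ((21 + h) + h) = 4 + (21 + 2*h) = 25 + 2*h)
I = 47 (I = 56 - 9 = 47)
v(-3)*(I + 430) = (25 + 2*(-3))*(47 + 430) = (25 - 6)*477 = 19*477 = 9063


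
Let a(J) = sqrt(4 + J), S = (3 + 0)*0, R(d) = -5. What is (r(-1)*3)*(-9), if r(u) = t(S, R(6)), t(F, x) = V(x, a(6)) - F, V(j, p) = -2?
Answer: 54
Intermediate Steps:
S = 0 (S = 3*0 = 0)
t(F, x) = -2 - F
r(u) = -2 (r(u) = -2 - 1*0 = -2 + 0 = -2)
(r(-1)*3)*(-9) = -2*3*(-9) = -6*(-9) = 54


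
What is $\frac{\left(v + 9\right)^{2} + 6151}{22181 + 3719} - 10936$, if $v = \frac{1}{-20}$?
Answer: $- \frac{16184923937}{1480000} \approx -10936.0$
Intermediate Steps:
$v = - \frac{1}{20} \approx -0.05$
$\frac{\left(v + 9\right)^{2} + 6151}{22181 + 3719} - 10936 = \frac{\left(- \frac{1}{20} + 9\right)^{2} + 6151}{22181 + 3719} - 10936 = \frac{\left(\frac{179}{20}\right)^{2} + 6151}{25900} - 10936 = \left(\frac{32041}{400} + 6151\right) \frac{1}{25900} - 10936 = \frac{2492441}{400} \cdot \frac{1}{25900} - 10936 = \frac{356063}{1480000} - 10936 = - \frac{16184923937}{1480000}$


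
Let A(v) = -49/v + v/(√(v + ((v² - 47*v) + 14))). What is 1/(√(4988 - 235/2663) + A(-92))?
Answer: 1556949580/(829244885 - 11269816*√12710 + 584660*√35372120367) ≈ 0.014216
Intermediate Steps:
A(v) = -49/v + v/√(14 + v² - 46*v) (A(v) = -49/v + v/(√(v + (14 + v² - 47*v))) = -49/v + v/(√(14 + v² - 46*v)) = -49/v + v/√(14 + v² - 46*v))
1/(√(4988 - 235/2663) + A(-92)) = 1/(√(4988 - 235/2663) + (-49/(-92) - 92/√(14 + (-92)² - 46*(-92)))) = 1/(√(4988 - 235*1/2663) + (-49*(-1/92) - 92/√(14 + 8464 + 4232))) = 1/(√(4988 - 235/2663) + (49/92 - 46*√12710/6355)) = 1/(√(13282809/2663) + (49/92 - 46*√12710/6355)) = 1/(√35372120367/2663 + (49/92 - 46*√12710/6355)) = 1/(49/92 - 46*√12710/6355 + √35372120367/2663)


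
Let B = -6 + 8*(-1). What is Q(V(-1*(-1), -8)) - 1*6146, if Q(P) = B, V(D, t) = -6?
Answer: -6160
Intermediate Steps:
B = -14 (B = -6 - 8 = -14)
Q(P) = -14
Q(V(-1*(-1), -8)) - 1*6146 = -14 - 1*6146 = -14 - 6146 = -6160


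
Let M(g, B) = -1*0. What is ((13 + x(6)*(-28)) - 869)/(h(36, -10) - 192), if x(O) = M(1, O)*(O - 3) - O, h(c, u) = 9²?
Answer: 688/111 ≈ 6.1982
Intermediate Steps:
M(g, B) = 0
h(c, u) = 81
x(O) = -O (x(O) = 0*(O - 3) - O = 0*(-3 + O) - O = 0 - O = -O)
((13 + x(6)*(-28)) - 869)/(h(36, -10) - 192) = ((13 - 1*6*(-28)) - 869)/(81 - 192) = ((13 - 6*(-28)) - 869)/(-111) = ((13 + 168) - 869)*(-1/111) = (181 - 869)*(-1/111) = -688*(-1/111) = 688/111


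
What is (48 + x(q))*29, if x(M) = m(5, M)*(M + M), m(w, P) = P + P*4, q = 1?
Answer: 1682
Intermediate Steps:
m(w, P) = 5*P (m(w, P) = P + 4*P = 5*P)
x(M) = 10*M**2 (x(M) = (5*M)*(M + M) = (5*M)*(2*M) = 10*M**2)
(48 + x(q))*29 = (48 + 10*1**2)*29 = (48 + 10*1)*29 = (48 + 10)*29 = 58*29 = 1682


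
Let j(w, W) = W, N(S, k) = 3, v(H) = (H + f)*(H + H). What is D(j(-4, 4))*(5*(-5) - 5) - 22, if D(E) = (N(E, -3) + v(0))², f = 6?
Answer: -292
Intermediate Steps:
v(H) = 2*H*(6 + H) (v(H) = (H + 6)*(H + H) = (6 + H)*(2*H) = 2*H*(6 + H))
D(E) = 9 (D(E) = (3 + 2*0*(6 + 0))² = (3 + 2*0*6)² = (3 + 0)² = 3² = 9)
D(j(-4, 4))*(5*(-5) - 5) - 22 = 9*(5*(-5) - 5) - 22 = 9*(-25 - 5) - 22 = 9*(-30) - 22 = -270 - 22 = -292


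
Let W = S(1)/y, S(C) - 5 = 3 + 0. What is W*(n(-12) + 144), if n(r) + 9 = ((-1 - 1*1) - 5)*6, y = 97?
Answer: 744/97 ≈ 7.6701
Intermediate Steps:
S(C) = 8 (S(C) = 5 + (3 + 0) = 5 + 3 = 8)
W = 8/97 ≈ 0.082474
n(r) = -51 (n(r) = -9 + ((-1 - 1*1) - 5)*6 = -9 + ((-1 - 1) - 5)*6 = -9 + (-2 - 5)*6 = -9 - 7*6 = -9 - 42 = -51)
W*(n(-12) + 144) = 8*(-51 + 144)/97 = (8/97)*93 = 744/97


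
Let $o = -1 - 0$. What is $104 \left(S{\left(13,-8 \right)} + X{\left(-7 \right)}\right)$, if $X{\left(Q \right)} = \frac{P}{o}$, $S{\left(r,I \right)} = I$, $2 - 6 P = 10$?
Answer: $- \frac{2080}{3} \approx -693.33$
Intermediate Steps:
$P = - \frac{4}{3}$ ($P = \frac{1}{3} - \frac{5}{3} = - \frac{4}{3} \approx -1.3333$)
$o = -1$ ($o = -1 + 0 = -1$)
$X{\left(Q \right)} = \frac{4}{3}$ ($X{\left(Q \right)} = - \frac{4}{3 \left(-1\right)} = \left(- \frac{4}{3}\right) \left(-1\right) = \frac{4}{3}$)
$104 \left(S{\left(13,-8 \right)} + X{\left(-7 \right)}\right) = 104 \left(-8 + \frac{4}{3}\right) = 104 \left(- \frac{20}{3}\right) = - \frac{2080}{3}$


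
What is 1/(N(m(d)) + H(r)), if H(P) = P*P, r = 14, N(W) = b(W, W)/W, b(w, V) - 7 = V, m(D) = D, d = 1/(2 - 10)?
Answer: 1/141 ≈ 0.0070922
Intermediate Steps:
d = -⅛ (d = 1/(-8) = -⅛ ≈ -0.12500)
b(w, V) = 7 + V
N(W) = (7 + W)/W
H(P) = P²
1/(N(m(d)) + H(r)) = 1/((7 - ⅛)/(-⅛) + 14²) = 1/(-8*55/8 + 196) = 1/(-55 + 196) = 1/141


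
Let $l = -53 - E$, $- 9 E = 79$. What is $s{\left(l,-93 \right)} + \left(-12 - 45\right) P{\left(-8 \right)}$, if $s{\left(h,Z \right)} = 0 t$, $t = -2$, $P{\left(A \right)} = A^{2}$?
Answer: $-3648$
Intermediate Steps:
$E = - \frac{79}{9}$ ($E = \left(- \frac{1}{9}\right) 79 = - \frac{79}{9} \approx -8.7778$)
$l = - \frac{398}{9}$ ($l = -53 - - \frac{79}{9} = -53 + \frac{79}{9} = - \frac{398}{9} \approx -44.222$)
$s{\left(h,Z \right)} = 0$ ($s{\left(h,Z \right)} = 0 \left(-2\right) = 0$)
$s{\left(l,-93 \right)} + \left(-12 - 45\right) P{\left(-8 \right)} = 0 + \left(-12 - 45\right) \left(-8\right)^{2} = 0 - 3648 = -3648$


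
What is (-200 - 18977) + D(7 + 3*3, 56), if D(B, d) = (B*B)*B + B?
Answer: -15065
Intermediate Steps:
D(B, d) = B + B**3 (D(B, d) = B**2*B + B = B**3 + B = B + B**3)
(-200 - 18977) + D(7 + 3*3, 56) = (-200 - 18977) + ((7 + 3*3) + (7 + 3*3)**3) = -19177 + ((7 + 9) + (7 + 9)**3) = -19177 + (16 + 16**3) = -19177 + (16 + 4096) = -19177 + 4112 = -15065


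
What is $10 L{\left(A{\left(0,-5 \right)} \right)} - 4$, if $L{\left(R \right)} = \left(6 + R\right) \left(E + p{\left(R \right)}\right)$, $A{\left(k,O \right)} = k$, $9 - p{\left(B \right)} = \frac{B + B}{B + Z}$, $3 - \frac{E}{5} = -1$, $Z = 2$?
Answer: $1736$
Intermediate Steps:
$E = 20$ ($E = 15 - -5 = 15 + 5 = 20$)
$p{\left(B \right)} = 9 - \frac{2 B}{2 + B}$ ($p{\left(B \right)} = 9 - \frac{B + B}{B + 2} = 9 - \frac{2 B}{2 + B}$)
$L{\left(R \right)} = \left(6 + R\right) \left(20 + \frac{18 + 7 R}{2 + R}\right)$
$10 L{\left(A{\left(0,-5 \right)} \right)} - 4 = 10 \frac{348 + 27 \cdot 0^{2} + 220 \cdot 0}{2 + 0} - 4 = 10 \frac{348 + 27 \cdot 0 + 0}{2} - 4 = 10 \frac{348 + 0 + 0}{2} - 4 = 10 \cdot \frac{1}{2} \cdot 348 - 4 = 10 \cdot 174 - 4 = 1740 - 4 = 1736$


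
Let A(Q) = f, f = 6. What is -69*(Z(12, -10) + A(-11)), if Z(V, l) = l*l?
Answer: -7314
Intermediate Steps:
A(Q) = 6
Z(V, l) = l**2
-69*(Z(12, -10) + A(-11)) = -69*((-10)**2 + 6) = -69*(100 + 6) = -69*106 = -7314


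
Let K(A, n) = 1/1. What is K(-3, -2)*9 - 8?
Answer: 1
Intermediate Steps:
K(A, n) = 1
K(-3, -2)*9 - 8 = 1*9 - 8 = 9 - 8 = 1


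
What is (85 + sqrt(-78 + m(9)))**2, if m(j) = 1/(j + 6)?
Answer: (1275 + I*sqrt(17535))**2/225 ≈ 7147.1 + 1500.8*I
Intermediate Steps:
m(j) = 1/(6 + j)
(85 + sqrt(-78 + m(9)))**2 = (85 + sqrt(-78 + 1/(6 + 9)))**2 = (85 + sqrt(-78 + 1/15))**2 = (85 + sqrt(-1169/15))**2 = (85 + I*sqrt(17535)/15)**2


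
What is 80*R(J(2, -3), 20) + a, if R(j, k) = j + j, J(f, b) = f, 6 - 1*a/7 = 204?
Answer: -1066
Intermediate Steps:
a = -1386 (a = 42 - 7*204 = 42 - 1428 = -1386)
R(j, k) = 2*j
80*R(J(2, -3), 20) + a = 80*(2*2) - 1386 = 80*4 - 1386 = 320 - 1386 = -1066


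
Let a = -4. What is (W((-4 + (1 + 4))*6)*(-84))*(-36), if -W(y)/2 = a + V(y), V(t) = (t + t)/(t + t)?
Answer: 18144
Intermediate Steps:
V(t) = 1 (V(t) = (2*t)/((2*t)) = (2*t)*(1/(2*t)) = 1)
W(y) = 6 (W(y) = -2*(-4 + 1) = -2*(-3) = 6)
(W((-4 + (1 + 4))*6)*(-84))*(-36) = (6*(-84))*(-36) = -504*(-36) = 18144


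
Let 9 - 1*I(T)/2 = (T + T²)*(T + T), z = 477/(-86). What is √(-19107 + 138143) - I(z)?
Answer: -91826091/159014 + 2*√29759 ≈ -232.46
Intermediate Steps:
z = -477/86 (z = 477*(-1/86) = -477/86 ≈ -5.5465)
I(T) = 18 - 4*T*(T + T²) (I(T) = 18 - 2*(T + T²)*(T + T) = 18 - 2*(T + T²)*2*T = 18 - 4*T*(T + T²))
√(-19107 + 138143) - I(z) = √(-19107 + 138143) - (18 - 4*(-477/86)² - 4*(-477/86)³) = √119036 - (18 - 4*227529/7396 - 4*(-108531333/636056)) = 2*√29759 - (18 - 227529/1849 + 108531333/159014) = 2*√29759 - 1*91826091/159014 = 2*√29759 - 91826091/159014 = -91826091/159014 + 2*√29759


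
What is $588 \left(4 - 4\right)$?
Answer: $0$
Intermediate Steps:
$588 \left(4 - 4\right) = 588 \cdot 0 = 0$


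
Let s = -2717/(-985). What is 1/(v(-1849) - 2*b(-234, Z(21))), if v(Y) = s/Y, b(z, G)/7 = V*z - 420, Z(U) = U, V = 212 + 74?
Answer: 1821265/1717117779523 ≈ 1.0607e-6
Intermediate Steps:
V = 286
s = 2717/985 (s = -2717*(-1/985) = 2717/985 ≈ 2.7584)
b(z, G) = -2940 + 2002*z (b(z, G) = 7*(286*z - 420) = 7*(-420 + 286*z) = -2940 + 2002*z)
v(Y) = 2717/(985*Y)
1/(v(-1849) - 2*b(-234, Z(21))) = 1/((2717/985)/(-1849) - 2*(-2940 + 2002*(-234))) = 1/((2717/985)*(-1/1849) - 2*(-2940 - 468468)) = 1/(-2717/1821265 - 2*(-471408)) = 1/(-2717/1821265 + 942816) = 1/(1717117779523/1821265) = 1821265/1717117779523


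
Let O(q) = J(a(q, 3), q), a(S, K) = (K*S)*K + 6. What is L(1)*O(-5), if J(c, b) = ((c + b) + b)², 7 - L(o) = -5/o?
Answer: 28812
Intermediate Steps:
L(o) = 7 + 5/o (L(o) = 7 - (-5)/o = 7 + 5/o)
a(S, K) = 6 + S*K² (a(S, K) = S*K² + 6 = 6 + S*K²)
J(c, b) = (c + 2*b)² (J(c, b) = ((b + c) + b)² = (c + 2*b)²)
O(q) = (6 + 11*q)² (O(q) = ((6 + q*3²) + 2*q)² = ((6 + q*9) + 2*q)² = ((6 + 9*q) + 2*q)² = (6 + 11*q)²)
L(1)*O(-5) = (7 + 5/1)*(6 + 11*(-5))² = (7 + 5*1)*(6 - 55)² = (7 + 5)*(-49)² = 12*2401 = 28812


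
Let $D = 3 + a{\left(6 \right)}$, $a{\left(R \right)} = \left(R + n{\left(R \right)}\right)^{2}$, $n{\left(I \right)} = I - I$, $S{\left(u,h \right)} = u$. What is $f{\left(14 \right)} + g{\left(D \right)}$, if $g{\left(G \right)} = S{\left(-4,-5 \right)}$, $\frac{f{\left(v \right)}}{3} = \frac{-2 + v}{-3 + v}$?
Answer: $- \frac{8}{11} \approx -0.72727$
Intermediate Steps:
$n{\left(I \right)} = 0$
$a{\left(R \right)} = R^{2}$ ($a{\left(R \right)} = \left(R + 0\right)^{2} = R^{2}$)
$D = 39$ ($D = 3 + 6^{2} = 3 + 36 = 39$)
$f{\left(v \right)} = \frac{3 \left(-2 + v\right)}{-3 + v}$ ($f{\left(v \right)} = 3 \frac{-2 + v}{-3 + v} = \frac{3 \left(-2 + v\right)}{-3 + v}$)
$g{\left(G \right)} = -4$
$f{\left(14 \right)} + g{\left(D \right)} = \frac{3 \left(-2 + 14\right)}{-3 + 14} - 4 = 3 \cdot \frac{1}{11} \cdot 12 - 4 = \frac{36}{11} - 4 = - \frac{8}{11}$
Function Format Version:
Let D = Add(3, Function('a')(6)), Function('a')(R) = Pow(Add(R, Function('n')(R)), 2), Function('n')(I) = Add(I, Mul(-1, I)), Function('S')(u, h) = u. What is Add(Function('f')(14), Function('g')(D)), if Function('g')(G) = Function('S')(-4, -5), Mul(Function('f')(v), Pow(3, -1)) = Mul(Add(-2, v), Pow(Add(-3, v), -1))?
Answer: Rational(-8, 11) ≈ -0.72727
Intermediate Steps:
Function('n')(I) = 0
Function('a')(R) = Pow(R, 2) (Function('a')(R) = Pow(Add(R, 0), 2) = Pow(R, 2))
D = 39 (D = Add(3, Pow(6, 2)) = Add(3, 36) = 39)
Function('f')(v) = Mul(3, Pow(Add(-3, v), -1), Add(-2, v)) (Function('f')(v) = Mul(3, Mul(Add(-2, v), Pow(Add(-3, v), -1))) = Mul(3, Mul(Pow(Add(-3, v), -1), Add(-2, v))) = Mul(3, Pow(Add(-3, v), -1), Add(-2, v)))
Function('g')(G) = -4
Add(Function('f')(14), Function('g')(D)) = Add(Mul(3, Pow(Add(-3, 14), -1), Add(-2, 14)), -4) = Add(Mul(3, Pow(11, -1), 12), -4) = Add(Mul(3, Rational(1, 11), 12), -4) = Add(Rational(36, 11), -4) = Rational(-8, 11)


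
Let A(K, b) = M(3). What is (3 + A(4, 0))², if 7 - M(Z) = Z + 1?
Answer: 36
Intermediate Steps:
M(Z) = 6 - Z (M(Z) = 7 - (Z + 1) = 7 - (1 + Z) = 7 + (-1 - Z) = 6 - Z)
A(K, b) = 3 (A(K, b) = 6 - 1*3 = 6 - 3 = 3)
(3 + A(4, 0))² = (3 + 3)² = 6² = 36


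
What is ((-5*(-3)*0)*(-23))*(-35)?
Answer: 0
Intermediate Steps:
((-5*(-3)*0)*(-23))*(-35) = ((15*0)*(-23))*(-35) = (0*(-23))*(-35) = 0*(-35) = 0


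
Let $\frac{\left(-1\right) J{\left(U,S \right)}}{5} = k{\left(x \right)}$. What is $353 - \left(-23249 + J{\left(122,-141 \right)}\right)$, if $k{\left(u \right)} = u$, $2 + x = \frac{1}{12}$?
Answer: $\frac{283109}{12} \approx 23592.0$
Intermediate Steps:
$x = - \frac{23}{12}$ ($x = -2 + \frac{1}{12} = - \frac{23}{12} \approx -1.9167$)
$J{\left(U,S \right)} = \frac{115}{12}$ ($J{\left(U,S \right)} = \left(-5\right) \left(- \frac{23}{12}\right) = \frac{115}{12}$)
$353 - \left(-23249 + J{\left(122,-141 \right)}\right) = 353 - \left(-23249 + \frac{115}{12}\right) = 353 - - \frac{278873}{12} = 353 + \frac{278873}{12} = \frac{283109}{12}$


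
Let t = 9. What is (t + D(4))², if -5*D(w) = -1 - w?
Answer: 100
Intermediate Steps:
D(w) = ⅕ + w/5 (D(w) = -(-1 - w)/5 = ⅕ + w/5)
(t + D(4))² = (9 + (⅕ + (⅕)*4))² = (9 + (⅕ + ⅘))² = (9 + 1)² = 10² = 100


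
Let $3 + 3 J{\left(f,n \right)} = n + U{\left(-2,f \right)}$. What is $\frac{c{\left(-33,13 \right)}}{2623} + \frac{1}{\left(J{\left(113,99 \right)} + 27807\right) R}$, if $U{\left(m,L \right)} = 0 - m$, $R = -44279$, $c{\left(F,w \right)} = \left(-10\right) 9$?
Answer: $- \frac{332832409959}{9700215452023} \approx -0.034312$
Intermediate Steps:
$c{\left(F,w \right)} = -90$
$U{\left(m,L \right)} = - m$
$J{\left(f,n \right)} = - \frac{1}{3} + \frac{n}{3}$ ($J{\left(f,n \right)} = -1 + \frac{n - -2}{3} = -1 + \frac{n + 2}{3} = -1 + \frac{2 + n}{3} = -1 + \left(\frac{2}{3} + \frac{n}{3}\right) = - \frac{1}{3} + \frac{n}{3}$)
$\frac{c{\left(-33,13 \right)}}{2623} + \frac{1}{\left(J{\left(113,99 \right)} + 27807\right) R} = - \frac{90}{2623} + \frac{1}{\left(\left(- \frac{1}{3} + \frac{1}{3} \cdot 99\right) + 27807\right) \left(-44279\right)} = \left(-90\right) \frac{1}{2623} + \frac{1}{\left(- \frac{1}{3} + 33\right) + 27807} \left(- \frac{1}{44279}\right) = - \frac{90}{2623} + \frac{1}{\frac{98}{3} + 27807} \left(- \frac{1}{44279}\right) = - \frac{90}{2623} + \frac{1}{\frac{83519}{3}} \left(- \frac{1}{44279}\right) = - \frac{90}{2623} + \frac{3}{83519} \left(- \frac{1}{44279}\right) = - \frac{90}{2623} - \frac{3}{3698137801} = - \frac{332832409959}{9700215452023}$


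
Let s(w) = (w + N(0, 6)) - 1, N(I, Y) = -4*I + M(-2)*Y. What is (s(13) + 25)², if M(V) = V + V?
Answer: 169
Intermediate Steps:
M(V) = 2*V
N(I, Y) = -4*I - 4*Y (N(I, Y) = -4*I + (2*(-2))*Y = -4*I - 4*Y)
s(w) = -25 + w (s(w) = (w + (-4*0 - 4*6)) - 1 = (w + (0 - 24)) - 1 = (w - 24) - 1 = (-24 + w) - 1 = -25 + w)
(s(13) + 25)² = ((-25 + 13) + 25)² = (-12 + 25)² = 13² = 169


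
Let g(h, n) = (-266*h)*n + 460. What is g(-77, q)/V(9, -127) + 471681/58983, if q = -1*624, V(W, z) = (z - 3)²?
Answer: -62154124822/83067725 ≈ -748.23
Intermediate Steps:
V(W, z) = (-3 + z)²
q = -624
g(h, n) = 460 - 266*h*n (g(h, n) = -266*h*n + 460 = 460 - 266*h*n)
g(-77, q)/V(9, -127) + 471681/58983 = (460 - 266*(-77)*(-624))/((-3 - 127)²) + 471681/58983 = (460 - 12780768)/((-130)²) + 471681*(1/58983) = -12780308/16900 + 157227/19661 = -12780308*1/16900 + 157227/19661 = -3195077/4225 + 157227/19661 = -62154124822/83067725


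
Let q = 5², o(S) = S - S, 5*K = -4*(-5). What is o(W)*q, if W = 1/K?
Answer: 0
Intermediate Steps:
K = 4 (K = (-4*(-5))/5 = (⅕)*20 = 4)
W = ¼ (W = 1/4 = ¼ ≈ 0.25000)
o(S) = 0
q = 25
o(W)*q = 0*25 = 0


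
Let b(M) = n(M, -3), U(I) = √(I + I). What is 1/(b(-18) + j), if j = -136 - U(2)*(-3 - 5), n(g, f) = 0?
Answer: -1/120 ≈ -0.0083333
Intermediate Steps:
U(I) = √2*√I (U(I) = √(2*I) = √2*√I)
b(M) = 0
j = -120 (j = -136 - √2*√2*(-3 - 5) = -136 - 2*(-8) = -136 - 1*(-16) = -136 + 16 = -120)
1/(b(-18) + j) = 1/(0 - 120) = 1/(-120) = -1/120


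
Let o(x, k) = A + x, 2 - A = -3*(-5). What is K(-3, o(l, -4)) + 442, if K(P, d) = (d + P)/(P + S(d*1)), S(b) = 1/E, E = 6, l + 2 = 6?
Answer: 7586/17 ≈ 446.24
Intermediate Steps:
l = 4 (l = -2 + 6 = 4)
A = -13 (A = 2 - (-3)*(-5) = 2 - 1*15 = 2 - 15 = -13)
S(b) = ⅙ (S(b) = 1/6 = ⅙)
o(x, k) = -13 + x
K(P, d) = (P + d)/(⅙ + P) (K(P, d) = (d + P)/(P + ⅙) = (P + d)/(⅙ + P))
K(-3, o(l, -4)) + 442 = 6*(-3 + (-13 + 4))/(1 + 6*(-3)) + 442 = 6*(-3 - 9)/(1 - 18) + 442 = 6*(-12)/(-17) + 442 = 6*(-1/17)*(-12) + 442 = 72/17 + 442 = 7586/17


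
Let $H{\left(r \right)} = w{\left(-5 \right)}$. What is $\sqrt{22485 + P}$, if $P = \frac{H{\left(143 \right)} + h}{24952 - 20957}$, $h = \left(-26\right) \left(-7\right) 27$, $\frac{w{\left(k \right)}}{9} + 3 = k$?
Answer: $\frac{\sqrt{358880505915}}{3995} \approx 149.95$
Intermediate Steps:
$w{\left(k \right)} = -27 + 9 k$
$h = 4914$ ($h = 182 \cdot 27 = 4914$)
$H{\left(r \right)} = -72$ ($H{\left(r \right)} = -27 + 9 \left(-5\right) = -27 - 45 = -72$)
$P = \frac{4842}{3995}$ ($P = \frac{-72 + 4914}{24952 - 20957} = \frac{4842}{3995} \approx 1.212$)
$\sqrt{22485 + P} = \sqrt{22485 + \frac{4842}{3995}} = \sqrt{\frac{89832417}{3995}} = \frac{\sqrt{358880505915}}{3995}$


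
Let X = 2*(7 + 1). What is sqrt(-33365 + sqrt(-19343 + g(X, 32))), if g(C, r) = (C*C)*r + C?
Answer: sqrt(-33365 + I*sqrt(11135)) ≈ 0.2888 + 182.66*I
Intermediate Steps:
X = 16 (X = 2*8 = 16)
g(C, r) = C + r*C**2 (g(C, r) = C**2*r + C = r*C**2 + C = C + r*C**2)
sqrt(-33365 + sqrt(-19343 + g(X, 32))) = sqrt(-33365 + sqrt(-19343 + 16*(1 + 16*32))) = sqrt(-33365 + sqrt(-19343 + 16*(1 + 512))) = sqrt(-33365 + sqrt(-19343 + 16*513)) = sqrt(-33365 + sqrt(-19343 + 8208)) = sqrt(-33365 + sqrt(-11135)) = sqrt(-33365 + I*sqrt(11135))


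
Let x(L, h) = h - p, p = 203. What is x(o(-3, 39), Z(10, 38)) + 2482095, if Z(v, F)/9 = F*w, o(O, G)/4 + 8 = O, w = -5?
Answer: 2480182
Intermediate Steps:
o(O, G) = -32 + 4*O
Z(v, F) = -45*F (Z(v, F) = 9*(F*(-5)) = 9*(-5*F) = -45*F)
x(L, h) = -203 + h (x(L, h) = h - 1*203 = h - 203 = -203 + h)
x(o(-3, 39), Z(10, 38)) + 2482095 = (-203 - 45*38) + 2482095 = (-203 - 1710) + 2482095 = -1913 + 2482095 = 2480182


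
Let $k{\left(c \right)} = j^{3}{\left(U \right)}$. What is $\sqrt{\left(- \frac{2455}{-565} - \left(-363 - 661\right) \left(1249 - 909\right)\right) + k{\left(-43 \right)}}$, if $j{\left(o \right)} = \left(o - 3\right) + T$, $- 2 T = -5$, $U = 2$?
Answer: $\frac{\sqrt{71132057894}}{452} \approx 590.06$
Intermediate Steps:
$T = \frac{5}{2}$ ($T = \left(- \frac{1}{2}\right) \left(-5\right) = \frac{5}{2} \approx 2.5$)
$j{\left(o \right)} = - \frac{1}{2} + o$ ($j{\left(o \right)} = \left(o - 3\right) + \frac{5}{2} = \left(-3 + o\right) + \frac{5}{2} = - \frac{1}{2} + o$)
$k{\left(c \right)} = \frac{27}{8}$ ($k{\left(c \right)} = \left(- \frac{1}{2} + 2\right)^{3} = \left(\frac{3}{2}\right)^{3} = \frac{27}{8}$)
$\sqrt{\left(- \frac{2455}{-565} - \left(-363 - 661\right) \left(1249 - 909\right)\right) + k{\left(-43 \right)}} = \sqrt{\left(- \frac{2455}{-565} - \left(-363 - 661\right) \left(1249 - 909\right)\right) + \frac{27}{8}} = \sqrt{\left(\left(-2455\right) \left(- \frac{1}{565}\right) - \left(-1024\right) 340\right) + \frac{27}{8}} = \sqrt{\left(\frac{491}{113} - -348160\right) + \frac{27}{8}} = \sqrt{\left(\frac{491}{113} + 348160\right) + \frac{27}{8}} = \sqrt{\frac{39342571}{113} + \frac{27}{8}} = \sqrt{\frac{314743619}{904}} = \frac{\sqrt{71132057894}}{452}$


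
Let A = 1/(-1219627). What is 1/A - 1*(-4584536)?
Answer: 3364909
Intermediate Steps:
A = -1/1219627 ≈ -8.1992e-7
1/A - 1*(-4584536) = 1/(-1/1219627) - 1*(-4584536) = -1219627 + 4584536 = 3364909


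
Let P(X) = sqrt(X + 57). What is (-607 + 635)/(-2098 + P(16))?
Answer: -58744/4401531 - 28*sqrt(73)/4401531 ≈ -0.013401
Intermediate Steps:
P(X) = sqrt(57 + X)
(-607 + 635)/(-2098 + P(16)) = (-607 + 635)/(-2098 + sqrt(57 + 16)) = 28/(-2098 + sqrt(73))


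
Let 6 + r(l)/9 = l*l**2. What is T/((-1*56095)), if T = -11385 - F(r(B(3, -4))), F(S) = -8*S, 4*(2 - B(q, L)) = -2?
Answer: 10692/56095 ≈ 0.19061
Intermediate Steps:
B(q, L) = 5/2 (B(q, L) = 2 - 1/4*(-2) = 2 + 1/2 = 5/2)
r(l) = -54 + 9*l**3 (r(l) = -54 + 9*(l*l**2) = -54 + 9*l**3)
T = -10692 (T = -11385 - (-8)*(-54 + 9*(5/2)**3) = -11385 - (-8)*(-54 + 9*(125/8)) = -11385 - (-8)*(-54 + 1125/8) = -11385 - (-8)*693/8 = -11385 - 1*(-693) = -11385 + 693 = -10692)
T/((-1*56095)) = -10692/((-1*56095)) = -10692/(-56095) = -10692*(-1/56095) = 10692/56095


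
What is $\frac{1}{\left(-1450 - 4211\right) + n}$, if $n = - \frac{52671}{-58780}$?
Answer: $- \frac{58780}{332700909} \approx -0.00017668$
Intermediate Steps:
$n = \frac{52671}{58780}$ ($n = \left(-52671\right) \left(- \frac{1}{58780}\right) = \frac{52671}{58780} \approx 0.89607$)
$\frac{1}{\left(-1450 - 4211\right) + n} = \frac{1}{\left(-1450 - 4211\right) + \frac{52671}{58780}} = \frac{1}{-5661 + \frac{52671}{58780}} = \frac{1}{- \frac{332700909}{58780}} = - \frac{58780}{332700909}$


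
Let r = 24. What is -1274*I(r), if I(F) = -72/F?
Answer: 3822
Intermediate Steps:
-1274*I(r) = -(-91728)/24 = -1274*(-3) = 3822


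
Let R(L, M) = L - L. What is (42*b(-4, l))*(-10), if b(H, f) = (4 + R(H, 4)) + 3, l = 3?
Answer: -2940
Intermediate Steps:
R(L, M) = 0
b(H, f) = 7 (b(H, f) = (4 + 0) + 3 = 4 + 3 = 7)
(42*b(-4, l))*(-10) = (42*7)*(-10) = 294*(-10) = -2940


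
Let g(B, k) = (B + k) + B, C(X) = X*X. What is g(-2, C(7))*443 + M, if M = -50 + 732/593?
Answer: 11792537/593 ≈ 19886.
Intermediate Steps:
C(X) = X²
g(B, k) = k + 2*B
M = -28918/593 (M = -50 + 732*(1/593) = -50 + 732/593 = -28918/593 ≈ -48.766)
g(-2, C(7))*443 + M = (7² + 2*(-2))*443 - 28918/593 = (49 - 4)*443 - 28918/593 = 45*443 - 28918/593 = 19935 - 28918/593 = 11792537/593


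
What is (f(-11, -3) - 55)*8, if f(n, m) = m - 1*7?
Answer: -520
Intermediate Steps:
f(n, m) = -7 + m (f(n, m) = m - 7 = -7 + m)
(f(-11, -3) - 55)*8 = ((-7 - 3) - 55)*8 = (-10 - 55)*8 = -65*8 = -520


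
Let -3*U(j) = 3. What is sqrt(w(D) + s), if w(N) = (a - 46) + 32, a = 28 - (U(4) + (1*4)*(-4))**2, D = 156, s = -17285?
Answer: 2*I*sqrt(4390) ≈ 132.51*I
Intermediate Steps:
U(j) = -1 (U(j) = -1/3*3 = -1)
a = -261 (a = 28 - (-1 + (1*4)*(-4))**2 = 28 - (-1 + 4*(-4))**2 = 28 - (-1 - 16)**2 = 28 - 1*(-17)**2 = 28 - 1*289 = 28 - 289 = -261)
w(N) = -275 (w(N) = (-261 - 46) + 32 = -307 + 32 = -275)
sqrt(w(D) + s) = sqrt(-275 - 17285) = sqrt(-17560) = 2*I*sqrt(4390)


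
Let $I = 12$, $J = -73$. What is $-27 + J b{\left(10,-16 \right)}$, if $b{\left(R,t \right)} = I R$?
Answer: $-8787$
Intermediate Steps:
$b{\left(R,t \right)} = 12 R$
$-27 + J b{\left(10,-16 \right)} = -27 - 73 \cdot 12 \cdot 10 = -27 - 8760 = -8787$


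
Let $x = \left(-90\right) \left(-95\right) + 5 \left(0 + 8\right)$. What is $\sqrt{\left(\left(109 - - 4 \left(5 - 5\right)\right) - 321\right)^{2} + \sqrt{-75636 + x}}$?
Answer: $\sqrt{44944 + i \sqrt{67046}} \approx 212.0 + 0.6107 i$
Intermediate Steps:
$x = 8590$ ($x = 8550 + 5 \cdot 8 = 8550 + 40 = 8590$)
$\sqrt{\left(\left(109 - - 4 \left(5 - 5\right)\right) - 321\right)^{2} + \sqrt{-75636 + x}} = \sqrt{\left(\left(109 - - 4 \left(5 - 5\right)\right) - 321\right)^{2} + \sqrt{-75636 + 8590}} = \sqrt{\left(\left(109 - \left(-4\right) 0\right) - 321\right)^{2} + \sqrt{-67046}} = \sqrt{\left(\left(109 - 0\right) - 321\right)^{2} + i \sqrt{67046}} = \sqrt{\left(\left(109 + 0\right) - 321\right)^{2} + i \sqrt{67046}} = \sqrt{\left(109 - 321\right)^{2} + i \sqrt{67046}} = \sqrt{\left(-212\right)^{2} + i \sqrt{67046}} = \sqrt{44944 + i \sqrt{67046}}$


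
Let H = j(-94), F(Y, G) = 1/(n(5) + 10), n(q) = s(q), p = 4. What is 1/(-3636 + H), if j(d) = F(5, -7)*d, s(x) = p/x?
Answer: -27/98407 ≈ -0.00027437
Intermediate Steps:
s(x) = 4/x
n(q) = 4/q
F(Y, G) = 5/54 (F(Y, G) = 1/(4/5 + 10) = 1/(54/5) = 5/54)
j(d) = 5*d/54
H = -235/27 (H = (5/54)*(-94) = -235/27 ≈ -8.7037)
1/(-3636 + H) = 1/(-3636 - 235/27) = 1/(-98407/27) = -27/98407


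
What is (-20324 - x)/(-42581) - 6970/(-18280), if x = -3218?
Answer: 60948725/77838068 ≈ 0.78302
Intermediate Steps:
(-20324 - x)/(-42581) - 6970/(-18280) = (-20324 - 1*(-3218))/(-42581) - 6970/(-18280) = (-20324 + 3218)*(-1/42581) - 6970*(-1/18280) = -17106*(-1/42581) + 697/1828 = 17106/42581 + 697/1828 = 60948725/77838068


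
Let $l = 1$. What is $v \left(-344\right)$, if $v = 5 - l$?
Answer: $-1376$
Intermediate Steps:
$v = 4$ ($v = 5 - 1 = 4$)
$v \left(-344\right) = 4 \left(-344\right) = -1376$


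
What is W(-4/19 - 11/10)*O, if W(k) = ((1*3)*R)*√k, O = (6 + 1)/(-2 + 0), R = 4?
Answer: -21*I*√47310/95 ≈ -48.081*I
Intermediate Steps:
O = -7/2 (O = 7/(-2) = 7*(-½) = -7/2 ≈ -3.5000)
W(k) = 12*√k (W(k) = ((1*3)*4)*√k = (3*4)*√k = 12*√k)
W(-4/19 - 11/10)*O = (12*√(-4/19 - 11/10))*(-7/2) = (12*√(-249/190))*(-7/2) = (12*(I*√47310/190))*(-7/2) = (6*I*√47310/95)*(-7/2) = -21*I*√47310/95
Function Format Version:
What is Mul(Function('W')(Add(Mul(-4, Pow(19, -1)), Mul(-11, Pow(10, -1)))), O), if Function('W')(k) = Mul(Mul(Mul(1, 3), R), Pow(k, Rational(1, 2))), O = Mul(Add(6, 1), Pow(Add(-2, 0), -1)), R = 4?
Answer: Mul(Rational(-21, 95), I, Pow(47310, Rational(1, 2))) ≈ Mul(-48.081, I)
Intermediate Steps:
O = Rational(-7, 2) (O = Mul(7, Pow(-2, -1)) = Mul(7, Rational(-1, 2)) = Rational(-7, 2) ≈ -3.5000)
Function('W')(k) = Mul(12, Pow(k, Rational(1, 2))) (Function('W')(k) = Mul(Mul(Mul(1, 3), 4), Pow(k, Rational(1, 2))) = Mul(Mul(3, 4), Pow(k, Rational(1, 2))) = Mul(12, Pow(k, Rational(1, 2))))
Mul(Function('W')(Add(Mul(-4, Pow(19, -1)), Mul(-11, Pow(10, -1)))), O) = Mul(Mul(12, Pow(Add(Mul(-4, Pow(19, -1)), Mul(-11, Pow(10, -1))), Rational(1, 2))), Rational(-7, 2)) = Mul(Mul(12, Pow(Add(Mul(-4, Rational(1, 19)), Mul(-11, Rational(1, 10))), Rational(1, 2))), Rational(-7, 2)) = Mul(Mul(12, Pow(Add(Rational(-4, 19), Rational(-11, 10)), Rational(1, 2))), Rational(-7, 2)) = Mul(Mul(12, Pow(Rational(-249, 190), Rational(1, 2))), Rational(-7, 2)) = Mul(Mul(12, Mul(Rational(1, 190), I, Pow(47310, Rational(1, 2)))), Rational(-7, 2)) = Mul(Mul(Rational(6, 95), I, Pow(47310, Rational(1, 2))), Rational(-7, 2)) = Mul(Rational(-21, 95), I, Pow(47310, Rational(1, 2)))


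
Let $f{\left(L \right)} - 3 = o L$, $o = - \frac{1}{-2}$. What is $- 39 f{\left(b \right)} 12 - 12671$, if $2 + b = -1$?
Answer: $-13373$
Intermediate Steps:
$o = \frac{1}{2}$ ($o = \left(-1\right) \left(- \frac{1}{2}\right) = \frac{1}{2} \approx 0.5$)
$b = -3$ ($b = -2 - 1 = -3$)
$f{\left(L \right)} = 3 + \frac{L}{2}$
$- 39 f{\left(b \right)} 12 - 12671 = - 39 \left(3 + \frac{1}{2} \left(-3\right)\right) 12 - 12671 = - 39 \left(3 - \frac{3}{2}\right) 12 - 12671 = \left(-39\right) \frac{3}{2} \cdot 12 - 12671 = \left(- \frac{117}{2}\right) 12 - 12671 = -702 - 12671 = -13373$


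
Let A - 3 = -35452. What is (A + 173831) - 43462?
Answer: 94920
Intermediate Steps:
A = -35449 (A = 3 - 35452 = -35449)
(A + 173831) - 43462 = (-35449 + 173831) - 43462 = 138382 - 43462 = 94920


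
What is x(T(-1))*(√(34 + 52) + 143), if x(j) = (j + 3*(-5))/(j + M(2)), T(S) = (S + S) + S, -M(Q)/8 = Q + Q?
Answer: 2574/35 + 18*√86/35 ≈ 78.312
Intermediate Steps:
M(Q) = -16*Q (M(Q) = -8*(Q + Q) = -16*Q)
T(S) = 3*S (T(S) = 2*S + S = 3*S)
x(j) = (-15 + j)/(-32 + j) (x(j) = (j + 3*(-5))/(j - 16*2) = (j - 15)/(j - 32) = (-15 + j)/(-32 + j))
x(T(-1))*(√(34 + 52) + 143) = ((-15 + 3*(-1))/(-32 + 3*(-1)))*(√(34 + 52) + 143) = ((-15 - 3)/(-32 - 3))*(√86 + 143) = (-18/(-35))*(143 + √86) = (-1/35*(-18))*(143 + √86) = 18*(143 + √86)/35 = 2574/35 + 18*√86/35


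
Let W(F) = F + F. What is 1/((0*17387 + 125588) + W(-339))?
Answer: 1/124910 ≈ 8.0058e-6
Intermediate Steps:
W(F) = 2*F
1/((0*17387 + 125588) + W(-339)) = 1/((0*17387 + 125588) + 2*(-339)) = 1/((0 + 125588) - 678) = 1/(125588 - 678) = 1/124910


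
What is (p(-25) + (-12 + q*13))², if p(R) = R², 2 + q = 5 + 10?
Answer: 611524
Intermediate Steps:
q = 13 (q = -2 + (5 + 10) = -2 + 15 = 13)
(p(-25) + (-12 + q*13))² = ((-25)² + (-12 + 13*13))² = (625 + (-12 + 169))² = (625 + 157)² = 782² = 611524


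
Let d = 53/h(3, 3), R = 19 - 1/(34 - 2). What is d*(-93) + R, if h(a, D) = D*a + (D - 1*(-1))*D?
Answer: -48327/224 ≈ -215.75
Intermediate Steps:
h(a, D) = D*a + D*(1 + D) (h(a, D) = D*a + (D + 1)*D = D*a + (1 + D)*D = D*a + D*(1 + D))
R = 607/32 (R = 19 - 1/32 = 607/32 ≈ 18.969)
d = 53/21 (d = 53/((3*(1 + 3 + 3))) = 53/((3*7)) = 53/21 ≈ 2.5238)
d*(-93) + R = (53/21)*(-93) + 607/32 = -1643/7 + 607/32 = -48327/224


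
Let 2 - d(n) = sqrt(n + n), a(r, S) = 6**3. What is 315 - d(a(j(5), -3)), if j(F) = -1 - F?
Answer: 313 + 12*sqrt(3) ≈ 333.78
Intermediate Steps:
a(r, S) = 216
d(n) = 2 - sqrt(2)*sqrt(n) (d(n) = 2 - sqrt(n + n) = 2 - sqrt(2*n) = 2 - sqrt(2)*sqrt(n))
315 - d(a(j(5), -3)) = 315 - (2 - sqrt(2)*sqrt(216)) = 315 - (2 - sqrt(2)*6*sqrt(6)) = 315 - (2 - 12*sqrt(3)) = 315 + (-2 + 12*sqrt(3)) = 313 + 12*sqrt(3)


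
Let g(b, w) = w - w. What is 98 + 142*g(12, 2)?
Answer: 98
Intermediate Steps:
g(b, w) = 0
98 + 142*g(12, 2) = 98 + 142*0 = 98 + 0 = 98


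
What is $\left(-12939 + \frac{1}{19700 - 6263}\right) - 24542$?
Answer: $- \frac{503632196}{13437} \approx -37481.0$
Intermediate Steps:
$\left(-12939 + \frac{1}{19700 - 6263}\right) - 24542 = \left(-12939 + \frac{1}{13437}\right) - 24542 = - \frac{173861342}{13437} - 24542 = - \frac{503632196}{13437}$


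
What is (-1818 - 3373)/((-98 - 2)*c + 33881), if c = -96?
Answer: -5191/43481 ≈ -0.11939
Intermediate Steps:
(-1818 - 3373)/((-98 - 2)*c + 33881) = (-1818 - 3373)/((-98 - 2)*(-96) + 33881) = -5191/(-100*(-96) + 33881) = -5191/(9600 + 33881) = -5191/43481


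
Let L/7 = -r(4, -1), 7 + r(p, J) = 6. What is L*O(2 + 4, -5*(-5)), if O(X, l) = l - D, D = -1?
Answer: 182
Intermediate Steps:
r(p, J) = -1 (r(p, J) = -7 + 6 = -1)
L = 7 (L = 7*(-1*(-1)) = 7*1 = 7)
O(X, l) = 1 + l (O(X, l) = l - 1*(-1) = l + 1 = 1 + l)
L*O(2 + 4, -5*(-5)) = 7*(1 - 5*(-5)) = 7*(1 + 25) = 7*26 = 182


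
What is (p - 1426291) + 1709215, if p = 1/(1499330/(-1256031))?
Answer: 60599312127/214190 ≈ 2.8292e+5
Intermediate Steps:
p = -179433/214190 (p = 1/(1499330*(-1/1256031)) = 1/(-214190/179433) = -179433/214190 ≈ -0.83773)
(p - 1426291) + 1709215 = (-179433/214190 - 1426291) + 1709215 = -305497448723/214190 + 1709215 = 60599312127/214190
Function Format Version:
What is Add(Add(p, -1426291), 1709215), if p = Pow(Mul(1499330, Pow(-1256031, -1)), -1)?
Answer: Rational(60599312127, 214190) ≈ 2.8292e+5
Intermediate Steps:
p = Rational(-179433, 214190) (p = Pow(Mul(1499330, Rational(-1, 1256031)), -1) = Pow(Rational(-214190, 179433), -1) = Rational(-179433, 214190) ≈ -0.83773)
Add(Add(p, -1426291), 1709215) = Add(Add(Rational(-179433, 214190), -1426291), 1709215) = Add(Rational(-305497448723, 214190), 1709215) = Rational(60599312127, 214190)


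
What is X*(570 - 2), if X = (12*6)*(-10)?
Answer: -408960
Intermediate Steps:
X = -720 (X = 72*(-10) = -720)
X*(570 - 2) = -720*(570 - 2) = -720*568 = -408960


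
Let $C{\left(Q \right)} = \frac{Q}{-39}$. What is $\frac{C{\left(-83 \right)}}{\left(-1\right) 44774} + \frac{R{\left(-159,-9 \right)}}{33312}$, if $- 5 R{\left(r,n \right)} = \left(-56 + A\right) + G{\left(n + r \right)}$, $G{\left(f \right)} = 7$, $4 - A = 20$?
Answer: $\frac{1107529}{3231608224} \approx 0.00034272$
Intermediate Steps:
$A = -16$ ($A = 4 - 20 = -16$)
$R{\left(r,n \right)} = 13$ ($R{\left(r,n \right)} = - \frac{\left(-56 - 16\right) + 7}{5} = - \frac{-72 + 7}{5} = \left(- \frac{1}{5}\right) \left(-65\right) = 13$)
$C{\left(Q \right)} = - \frac{Q}{39}$ ($C{\left(Q \right)} = Q \left(- \frac{1}{39}\right) = - \frac{Q}{39}$)
$\frac{C{\left(-83 \right)}}{\left(-1\right) 44774} + \frac{R{\left(-159,-9 \right)}}{33312} = \frac{\left(- \frac{1}{39}\right) \left(-83\right)}{\left(-1\right) 44774} + \frac{13}{33312} = \frac{83}{39 \left(-44774\right)} + 13 \cdot \frac{1}{33312} = \frac{83}{39} \left(- \frac{1}{44774}\right) + \frac{13}{33312} = - \frac{83}{1746186} + \frac{13}{33312} = \frac{1107529}{3231608224}$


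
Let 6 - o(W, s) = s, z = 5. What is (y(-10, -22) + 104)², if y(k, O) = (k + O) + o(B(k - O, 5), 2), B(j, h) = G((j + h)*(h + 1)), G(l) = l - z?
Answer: 5776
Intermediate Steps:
G(l) = -5 + l (G(l) = l - 1*5 = l - 5 = -5 + l)
B(j, h) = -5 + (1 + h)*(h + j) (B(j, h) = -5 + (j + h)*(h + 1) = -5 + (h + j)*(1 + h) = -5 + (1 + h)*(h + j))
o(W, s) = 6 - s
y(k, O) = 4 + O + k (y(k, O) = (k + O) + (6 - 1*2) = (O + k) + (6 - 2) = (O + k) + 4 = 4 + O + k)
(y(-10, -22) + 104)² = ((4 - 22 - 10) + 104)² = (-28 + 104)² = 76² = 5776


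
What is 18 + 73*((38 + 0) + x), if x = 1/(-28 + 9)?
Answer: 52975/19 ≈ 2788.2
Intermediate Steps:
x = -1/19 (x = 1/(-19) = -1/19 ≈ -0.052632)
18 + 73*((38 + 0) + x) = 18 + 73*((38 + 0) - 1/19) = 18 + 73*(38 - 1/19) = 18 + 73*(721/19) = 18 + 52633/19 = 52975/19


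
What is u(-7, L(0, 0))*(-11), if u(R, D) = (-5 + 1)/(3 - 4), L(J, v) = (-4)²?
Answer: -44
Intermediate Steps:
L(J, v) = 16
u(R, D) = 4 (u(R, D) = -4/(-1) = -4*(-1) = 4)
u(-7, L(0, 0))*(-11) = 4*(-11) = -44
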